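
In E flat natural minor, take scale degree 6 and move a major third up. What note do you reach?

Scale degree 6 of Eb natural minor is Cb.
A major third (4 semitones) above Cb lands on the letter E, giving Eb.

Eb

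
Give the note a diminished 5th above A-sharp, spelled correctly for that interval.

A fifth above A lands on the letter E.
A diminished fifth spans 6 semitones, so A# moves to pitch class 4. On the letter E that is E.

E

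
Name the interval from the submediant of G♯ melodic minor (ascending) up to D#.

The submediant of G# melodic minor (ascending) is E#.
E# up to D#: letters E→D make it a seventh; 10 semitones makes it minor.

minor seventh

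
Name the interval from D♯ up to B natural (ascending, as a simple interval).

minor sixth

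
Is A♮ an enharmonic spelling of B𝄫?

Yes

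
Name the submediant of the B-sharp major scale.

The B# major scale runs B# C## D## E# F## G## A##.
Degree 6 is G##.

G##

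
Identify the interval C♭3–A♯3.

doubly augmented sixth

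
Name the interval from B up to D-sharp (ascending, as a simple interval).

major third

Counting letters B–C–D gives a third.
B→D# = 4 semitones, exactly the major third.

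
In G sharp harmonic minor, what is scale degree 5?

D#

Degree 5 takes the letter 4 steps above G, which is D.
In harmonic minor, degree 5 sits 7 semitones above the tonic. G# + 7 semitones is pitch class 3, spelled on D as D#.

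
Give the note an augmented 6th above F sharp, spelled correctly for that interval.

D##

A sixth above F lands on the letter D.
An augmented sixth spans 10 semitones, so F# moves to pitch class 4. On the letter D that is D##.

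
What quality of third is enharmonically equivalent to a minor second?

doubly diminished

A minor second spans 1 semitone.
A third spanning 1 semitone is doubly diminished (the major third is 4).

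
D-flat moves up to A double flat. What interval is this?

Counting letters D–E–F–G–A gives a fifth.
Db→Abb = 6 semitones, 1 narrower than the perfect fifth (7), so diminished.

diminished fifth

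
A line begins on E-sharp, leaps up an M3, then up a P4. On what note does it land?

A major third up from E# is G## (letter G, 4 semitones up).
A perfect fourth up from G## is C## (letter C, 5 semitones up).

C##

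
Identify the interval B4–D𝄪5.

augmented third

Counting letters B–C–D gives a third.
B→D## = 5 semitones, 1 wider than the major third (4), so augmented.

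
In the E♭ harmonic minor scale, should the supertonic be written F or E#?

F

Each scale degree takes a distinct letter name. Degree 2 of a scale on E must use the letter F.
F and E# are enharmonically the same pitch, but only F uses the letter F, so it is the correct spelling here.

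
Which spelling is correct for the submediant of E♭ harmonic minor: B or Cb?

Cb

Each scale degree takes a distinct letter name. Degree 6 of a scale on E must use the letter C.
Cb and B are enharmonically the same pitch, but only Cb uses the letter C, so it is the correct spelling here.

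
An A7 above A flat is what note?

A seventh above A lands on the letter G.
An augmented seventh spans 12 semitones, so Ab moves to pitch class 8. On the letter G that is G#.

G#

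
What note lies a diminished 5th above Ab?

Ebb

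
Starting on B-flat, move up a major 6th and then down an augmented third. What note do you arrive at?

A major sixth up from Bb is G (letter G, 9 semitones up).
An augmented third down from G is Ebb (letter E, 5 semitones down).

Ebb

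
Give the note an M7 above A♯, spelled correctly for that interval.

G##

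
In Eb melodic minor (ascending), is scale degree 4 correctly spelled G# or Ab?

Each scale degree takes a distinct letter name. Degree 4 of a scale on E must use the letter A.
Ab and G# are enharmonically the same pitch, but only Ab uses the letter A, so it is the correct spelling here.

Ab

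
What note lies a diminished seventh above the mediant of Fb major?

Gbb

The mediant of Fb major is Ab.
A diminished seventh (9 semitones) above Ab lands on the letter G, giving Gbb.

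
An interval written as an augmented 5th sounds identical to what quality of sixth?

An augmented fifth spans 8 semitones.
A sixth spanning 8 semitones is minor (the major sixth is 9).

minor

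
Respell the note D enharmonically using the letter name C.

D is pitch class 2. The letter C alone is pitch class 0.
To reach pitch class 2 from C requires an offset of +2 semitones, i.e. double sharp: C##.

C##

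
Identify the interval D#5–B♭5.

diminished sixth

The letter names run D→B, a span of 5 letter steps, so the interval is some kind of sixth.
D# to Bb is 7 semitones. A major sixth is 9, so 7 makes it diminished.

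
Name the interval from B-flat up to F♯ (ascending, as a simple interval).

Counting letters B–C–D–E–F gives a fifth.
Bb→F# = 8 semitones, 1 wider than the perfect fifth (7), so augmented.

augmented fifth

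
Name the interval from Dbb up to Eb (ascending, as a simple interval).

augmented second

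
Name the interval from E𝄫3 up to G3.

augmented third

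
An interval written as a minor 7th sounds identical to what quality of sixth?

A minor seventh spans 10 semitones.
A sixth spanning 10 semitones is augmented (the major sixth is 9).

augmented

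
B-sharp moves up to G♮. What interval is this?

diminished sixth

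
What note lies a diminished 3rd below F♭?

A third below F lands on the letter D.
A diminished third spans 2 semitones, so Fb moves to pitch class 2. On the letter D that is D.

D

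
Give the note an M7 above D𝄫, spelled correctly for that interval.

Cb

A seventh above D lands on the letter C.
A major seventh spans 11 semitones, so Dbb moves to pitch class 11. On the letter C that is Cb.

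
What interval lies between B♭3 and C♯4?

augmented second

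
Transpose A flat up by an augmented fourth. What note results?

D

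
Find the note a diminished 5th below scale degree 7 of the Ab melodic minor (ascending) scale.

Scale degree 7 of Ab melodic minor (ascending) is G.
A diminished fifth (6 semitones) below G lands on the letter C, giving C#.

C#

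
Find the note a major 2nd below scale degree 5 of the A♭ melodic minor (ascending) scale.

Db

Scale degree 5 of Ab melodic minor (ascending) is Eb.
A major second (2 semitones) below Eb lands on the letter D, giving Db.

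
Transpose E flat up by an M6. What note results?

E up a major sixth is C#, so the target letter is C.
From Eb, a major sixth is 9 semitones up: C.

C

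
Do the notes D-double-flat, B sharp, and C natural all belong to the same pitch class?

Yes

Dbb = pitch class 0 and B# = pitch class 0 and C = pitch class 0 — the same pitch class, so they are enharmonic equivalents.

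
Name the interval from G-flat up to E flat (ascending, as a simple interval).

Counting letters G–A–B–C–D–E gives a sixth.
Gb→Eb = 9 semitones, exactly the major sixth.

major sixth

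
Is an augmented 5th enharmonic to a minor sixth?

An augmented fifth spans 8 semitones; a minor sixth spans 8.
They are enharmonically equivalent.

Yes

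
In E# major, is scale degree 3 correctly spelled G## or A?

G##

Each scale degree takes a distinct letter name. Degree 3 of a scale on E must use the letter G.
G## and A are enharmonically the same pitch, but only G## uses the letter G, so it is the correct spelling here.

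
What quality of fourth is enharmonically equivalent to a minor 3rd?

A minor third spans 3 semitones.
A fourth spanning 3 semitones is doubly diminished (the perfect fourth is 5).

doubly diminished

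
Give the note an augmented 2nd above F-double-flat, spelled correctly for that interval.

F up a major second is G, so the target letter is G.
From Fbb, an augmented second is 3 semitones up: Gb.

Gb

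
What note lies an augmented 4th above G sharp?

C##

G up a perfect fourth is C, so the target letter is C.
From G#, an augmented fourth is 6 semitones up: C##.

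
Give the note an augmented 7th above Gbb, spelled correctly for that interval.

F

A seventh above G lands on the letter F.
An augmented seventh spans 12 semitones, so Gbb moves to pitch class 5. On the letter F that is F.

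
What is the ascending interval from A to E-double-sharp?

Counting letters A–B–C–D–E gives a fifth.
A→E## = 9 semitones, 2 wider than the perfect fifth (7), so doubly augmented.

doubly augmented fifth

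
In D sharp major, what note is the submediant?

The D# major scale runs D# E# F## G# A# B# C##.
Degree 6 is B#.

B#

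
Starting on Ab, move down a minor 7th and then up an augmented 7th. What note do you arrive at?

A#

A minor seventh down from Ab is Bb (letter B, 10 semitones down).
An augmented seventh up from Bb is A# (letter A, 12 semitones up).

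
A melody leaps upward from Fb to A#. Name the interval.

Counting letters F–G–A gives a third.
Fb→A# = 6 semitones, 2 wider than the major third (4), so doubly augmented.

doubly augmented third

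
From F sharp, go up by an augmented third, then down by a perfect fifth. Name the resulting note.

An augmented third up from F# is A## (letter A, 5 semitones up).
A perfect fifth down from A## is D## (letter D, 7 semitones down).

D##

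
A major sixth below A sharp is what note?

C#

A sixth below A lands on the letter C.
A major sixth spans 9 semitones, so A# moves to pitch class 1. On the letter C that is C#.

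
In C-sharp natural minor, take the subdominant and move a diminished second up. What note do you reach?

Gb

The subdominant of C# natural minor is F#.
A diminished second (0 semitones) above F# lands on the letter G, giving Gb.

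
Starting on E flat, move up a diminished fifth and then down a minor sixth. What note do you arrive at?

A diminished fifth up from Eb is Bbb (letter B, 6 semitones up).
A minor sixth down from Bbb is Db (letter D, 8 semitones down).

Db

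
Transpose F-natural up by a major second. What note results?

G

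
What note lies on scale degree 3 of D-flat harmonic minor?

Fb

The Db harmonic minor scale runs Db Eb Fb Gb Ab Bbb C.
Degree 3 is Fb.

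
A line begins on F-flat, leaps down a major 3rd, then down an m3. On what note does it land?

Bbb

A major third down from Fb is Dbb (letter D, 4 semitones down).
A minor third down from Dbb is Bbb (letter B, 3 semitones down).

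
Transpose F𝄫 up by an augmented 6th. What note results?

F up a major sixth is D, so the target letter is D.
From Fbb, an augmented sixth is 10 semitones up: Db.

Db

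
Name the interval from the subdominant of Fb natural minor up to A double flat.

minor seventh

The subdominant of Fb natural minor is Bbb.
Bbb up to Abb: letters B→A make it a seventh; 10 semitones makes it minor.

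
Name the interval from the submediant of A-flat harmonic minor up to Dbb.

The submediant of Ab harmonic minor is Fb.
Fb up to Dbb: letters F→D make it a sixth; 8 semitones makes it minor.

minor sixth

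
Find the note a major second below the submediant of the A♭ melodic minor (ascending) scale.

The submediant of Ab melodic minor (ascending) is F.
A major second (2 semitones) below F lands on the letter E, giving Eb.

Eb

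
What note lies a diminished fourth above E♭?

E up a perfect fourth is A, so the target letter is A.
From Eb, a diminished fourth is 4 semitones up: Abb.

Abb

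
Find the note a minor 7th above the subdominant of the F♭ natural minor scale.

Abb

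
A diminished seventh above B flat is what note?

Abb

B up a major seventh is A#, so the target letter is A.
From Bb, a diminished seventh is 9 semitones up: Abb.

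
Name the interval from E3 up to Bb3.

diminished fifth

Counting letters E–F–G–A–B gives a fifth.
E→Bb = 6 semitones, 1 narrower than the perfect fifth (7), so diminished.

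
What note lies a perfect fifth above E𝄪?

B##

E up a perfect fifth is B, so the target letter is B.
From E##, a perfect fifth is 7 semitones up: B##.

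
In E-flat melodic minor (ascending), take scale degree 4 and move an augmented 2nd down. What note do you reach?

Scale degree 4 of Eb melodic minor (ascending) is Ab.
An augmented second (3 semitones) below Ab lands on the letter G, giving Gbb.

Gbb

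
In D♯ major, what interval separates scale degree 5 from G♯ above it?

Scale degree 5 of D# major is A#.
A# up to G#: letters A→G make it a seventh; 10 semitones makes it minor.

minor seventh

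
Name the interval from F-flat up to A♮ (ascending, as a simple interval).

Counting letters F–G–A gives a third.
Fb→A = 5 semitones, 1 wider than the major third (4), so augmented.

augmented third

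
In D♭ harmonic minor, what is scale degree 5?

Degree 5 takes the letter 4 steps above D, which is A.
In harmonic minor, degree 5 sits 7 semitones above the tonic. Db + 7 semitones is pitch class 8, spelled on A as Ab.

Ab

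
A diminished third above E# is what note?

G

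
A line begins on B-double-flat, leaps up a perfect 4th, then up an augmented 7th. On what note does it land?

D

A perfect fourth up from Bbb is Ebb (letter E, 5 semitones up).
An augmented seventh up from Ebb is D (letter D, 12 semitones up).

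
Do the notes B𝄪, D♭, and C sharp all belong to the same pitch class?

Yes

B## is pitch class 1; Db is pitch class 1; C# is pitch class 1.
All spellings map to pitch class 1, so they are enharmonically equivalent.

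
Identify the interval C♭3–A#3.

doubly augmented sixth

The letter names run C→A, a span of 5 letter steps, so the interval is some kind of sixth.
Cb to A# is 11 semitones. A major sixth is 9, so 11 makes it doubly augmented.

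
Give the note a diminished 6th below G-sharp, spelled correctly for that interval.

B##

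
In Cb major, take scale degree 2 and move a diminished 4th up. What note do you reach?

Gbb

Scale degree 2 of Cb major is Db.
A diminished fourth (4 semitones) above Db lands on the letter G, giving Gbb.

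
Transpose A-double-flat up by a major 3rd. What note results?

A up a major third is C#, so the target letter is C.
From Abb, a major third is 4 semitones up: Cb.

Cb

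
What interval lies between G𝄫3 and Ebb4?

Counting letters G–A–B–C–D–E gives a sixth.
Gbb→Ebb = 9 semitones, exactly the major sixth.

major sixth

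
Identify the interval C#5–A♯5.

Counting letters C–D–E–F–G–A gives a sixth.
C#→A# = 9 semitones, exactly the major sixth.

major sixth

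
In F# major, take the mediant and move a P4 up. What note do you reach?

The mediant of F# major is A#.
A perfect fourth (5 semitones) above A# lands on the letter D, giving D#.

D#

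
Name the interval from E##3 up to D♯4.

Counting letters E–F–G–A–B–C–D gives a seventh.
E##→D# = 9 semitones, 2 narrower than the major seventh (11), so diminished.

diminished seventh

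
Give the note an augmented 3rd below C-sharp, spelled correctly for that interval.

C down a major third is Ab, so the target letter is A.
From C#, an augmented third is 5 semitones down: Ab.

Ab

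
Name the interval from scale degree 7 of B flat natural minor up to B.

augmented second

Scale degree 7 of Bb natural minor is Ab.
Ab up to B: letters A→B make it a second; 3 semitones makes it augmented.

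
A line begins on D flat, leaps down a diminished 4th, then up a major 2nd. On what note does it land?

A diminished fourth down from Db is A (letter A, 4 semitones down).
A major second up from A is B (letter B, 2 semitones up).

B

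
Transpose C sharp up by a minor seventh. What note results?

C up a major seventh is B, so the target letter is B.
From C#, a minor seventh is 10 semitones up: B.

B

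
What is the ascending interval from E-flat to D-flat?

minor seventh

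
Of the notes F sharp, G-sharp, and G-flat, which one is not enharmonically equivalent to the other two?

G#

In 12-tone equal temperament, enharmonic equivalents share a pitch class. F# is pitch class 6; G# is pitch class 8; Gb is pitch class 6.
F# and Gb share pitch class 6, while G# is pitch class 8.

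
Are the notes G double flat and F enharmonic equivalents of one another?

Yes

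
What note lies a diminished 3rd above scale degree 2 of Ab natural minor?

Dbb

Scale degree 2 of Ab natural minor is Bb.
A diminished third (2 semitones) above Bb lands on the letter D, giving Dbb.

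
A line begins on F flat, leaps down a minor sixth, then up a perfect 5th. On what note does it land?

Eb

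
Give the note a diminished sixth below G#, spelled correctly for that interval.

G down a major sixth is Bb, so the target letter is B.
From G#, a diminished sixth is 7 semitones down: B##.

B##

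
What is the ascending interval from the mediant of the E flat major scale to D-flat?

diminished fifth

The mediant of Eb major is G.
G up to Db: letters G→D make it a fifth; 6 semitones makes it diminished.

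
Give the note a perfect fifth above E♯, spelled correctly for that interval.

B#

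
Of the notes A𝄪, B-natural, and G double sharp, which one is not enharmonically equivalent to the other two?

G##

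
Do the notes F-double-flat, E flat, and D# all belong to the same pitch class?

Yes

Fbb = pitch class 3 and Eb = pitch class 3 and D# = pitch class 3 — the same pitch class, so they are enharmonic equivalents.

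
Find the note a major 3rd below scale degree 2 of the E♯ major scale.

D#

Scale degree 2 of E# major is F##.
A major third (4 semitones) below F## lands on the letter D, giving D#.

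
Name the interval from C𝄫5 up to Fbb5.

perfect fourth

Counting letters C–D–E–F gives a fourth.
Cbb→Fbb = 5 semitones, exactly the perfect fourth.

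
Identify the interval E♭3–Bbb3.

Counting letters E–F–G–A–B gives a fifth.
Eb→Bbb = 6 semitones, 1 narrower than the perfect fifth (7), so diminished.

diminished fifth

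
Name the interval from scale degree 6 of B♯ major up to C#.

Scale degree 6 of B# major is G##.
G## up to C#: letters G→C make it a fourth; 4 semitones makes it diminished.

diminished fourth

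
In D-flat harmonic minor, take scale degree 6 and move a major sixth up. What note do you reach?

Scale degree 6 of Db harmonic minor is Bbb.
A major sixth (9 semitones) above Bbb lands on the letter G, giving Gb.

Gb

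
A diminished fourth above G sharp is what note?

C

G up a perfect fourth is C, so the target letter is C.
From G#, a diminished fourth is 4 semitones up: C.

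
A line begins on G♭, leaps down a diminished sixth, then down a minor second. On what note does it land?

A#

A diminished sixth down from Gb is B (letter B, 7 semitones down).
A minor second down from B is A# (letter A, 1 semitone down).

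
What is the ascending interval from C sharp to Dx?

Counting letters C–D gives a second.
C#→D## = 3 semitones, 1 wider than the major second (2), so augmented.

augmented second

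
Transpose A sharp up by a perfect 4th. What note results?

D#

A up a perfect fourth is D, so the target letter is D.
From A#, a perfect fourth is 5 semitones up: D#.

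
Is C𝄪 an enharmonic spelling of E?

No

Two spellings are enharmonically equivalent only if they share a pitch class.
Here C## → 2, E → 4; 2 ≠ 4, so they are not.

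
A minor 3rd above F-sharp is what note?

A

F up a major third is A, so the target letter is A.
From F#, a minor third is 3 semitones up: A.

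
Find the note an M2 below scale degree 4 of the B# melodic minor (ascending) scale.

D#

Scale degree 4 of B# melodic minor (ascending) is E#.
A major second (2 semitones) below E# lands on the letter D, giving D#.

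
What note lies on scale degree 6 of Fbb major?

Dbb

Degree 6 takes the letter 5 steps above F, which is D.
In major, degree 6 sits 9 semitones above the tonic. Fbb + 9 semitones is pitch class 0, spelled on D as Dbb.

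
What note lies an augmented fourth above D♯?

G##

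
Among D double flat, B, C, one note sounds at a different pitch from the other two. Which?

In 12-tone equal temperament, enharmonic equivalents share a pitch class. Dbb is pitch class 0; B is pitch class 11; C is pitch class 0.
Dbb and C share pitch class 0, while B is pitch class 11.

B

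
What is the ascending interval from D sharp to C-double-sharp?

major seventh

The letter names run D→C, a span of 6 letter steps, so the interval is some kind of seventh.
D# to C## is 11 semitones. A major seventh is 11, so 11 makes it major.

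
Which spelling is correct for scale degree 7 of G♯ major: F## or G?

F##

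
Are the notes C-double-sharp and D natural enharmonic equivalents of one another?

Yes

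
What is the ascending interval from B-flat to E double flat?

Counting letters B–C–D–E gives a fourth.
Bb→Ebb = 4 semitones, 1 narrower than the perfect fourth (5), so diminished.

diminished fourth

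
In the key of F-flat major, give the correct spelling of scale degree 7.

Degree 7 takes the letter 6 steps above F, which is E.
In major, degree 7 sits 11 semitones above the tonic. Fb + 11 semitones is pitch class 3, spelled on E as Eb.

Eb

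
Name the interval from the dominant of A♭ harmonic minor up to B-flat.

The dominant of Ab harmonic minor is Eb.
Eb up to Bb: letters E→B make it a fifth; 7 semitones makes it perfect.

perfect fifth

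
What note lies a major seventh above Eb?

A seventh above E lands on the letter D.
A major seventh spans 11 semitones, so Eb moves to pitch class 2. On the letter D that is D.

D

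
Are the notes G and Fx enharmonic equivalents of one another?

Yes

G is pitch class 7; F## is pitch class 7.
All spellings map to pitch class 7, so they are enharmonically equivalent.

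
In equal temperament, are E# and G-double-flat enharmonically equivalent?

E# = pitch class 5 and Gbb = pitch class 5 — the same pitch class, so they are enharmonic equivalents.

Yes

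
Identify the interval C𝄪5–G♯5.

diminished fifth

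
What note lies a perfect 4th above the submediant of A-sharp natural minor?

The submediant of A# natural minor is F#.
A perfect fourth (5 semitones) above F# lands on the letter B, giving B.

B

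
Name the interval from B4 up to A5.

The letter names run B→A, a span of 6 letter steps, so the interval is some kind of seventh.
B to A is 10 semitones. A major seventh is 11, so 10 makes it minor.

minor seventh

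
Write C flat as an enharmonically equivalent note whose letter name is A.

Cb is pitch class 11. The letter A alone is pitch class 9.
To reach pitch class 11 from A requires an offset of +2 semitones, i.e. double sharp: A##.

A##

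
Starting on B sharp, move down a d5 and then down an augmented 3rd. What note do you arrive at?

C#

A diminished fifth down from B# is E## (letter E, 6 semitones down).
An augmented third down from E## is C# (letter C, 5 semitones down).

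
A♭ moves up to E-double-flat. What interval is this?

The letter names run A→E, a span of 4 letter steps, so the interval is some kind of fifth.
Ab to Ebb is 6 semitones. A perfect fifth is 7, so 6 makes it diminished.

diminished fifth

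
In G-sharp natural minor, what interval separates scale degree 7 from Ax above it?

augmented third

Scale degree 7 of G# natural minor is F#.
F# up to A##: letters F→A make it a third; 5 semitones makes it augmented.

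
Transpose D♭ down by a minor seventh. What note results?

A seventh below D lands on the letter E.
A minor seventh spans 10 semitones, so Db moves to pitch class 3. On the letter E that is Eb.

Eb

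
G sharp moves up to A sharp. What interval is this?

Counting letters G–A gives a second.
G#→A# = 2 semitones, exactly the major second.

major second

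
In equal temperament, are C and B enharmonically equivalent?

No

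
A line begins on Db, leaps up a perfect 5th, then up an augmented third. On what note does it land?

A perfect fifth up from Db is Ab (letter A, 7 semitones up).
An augmented third up from Ab is C# (letter C, 5 semitones up).

C#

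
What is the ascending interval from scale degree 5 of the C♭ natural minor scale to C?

augmented fourth

Scale degree 5 of Cb natural minor is Gb.
Gb up to C: letters G→C make it a fourth; 6 semitones makes it augmented.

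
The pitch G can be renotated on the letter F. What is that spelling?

Plain F sits 2 semitones below G, so on the letter F the same pitch needs a double sharp: F##.

F##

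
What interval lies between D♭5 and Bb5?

major sixth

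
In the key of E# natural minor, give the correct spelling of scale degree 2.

The E# natural minor scale runs E# F## G# A# B# C# D#.
Degree 2 is F##.

F##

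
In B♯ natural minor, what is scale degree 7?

A#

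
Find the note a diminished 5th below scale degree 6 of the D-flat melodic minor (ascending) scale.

E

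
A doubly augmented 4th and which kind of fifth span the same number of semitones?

perfect

A doubly augmented fourth spans 7 semitones.
A fifth spanning 7 semitones is perfect (the perfect fifth is 7).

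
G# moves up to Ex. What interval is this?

augmented sixth

Counting letters G–A–B–C–D–E gives a sixth.
G#→E## = 10 semitones, 1 wider than the major sixth (9), so augmented.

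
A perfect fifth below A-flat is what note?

Db

A fifth below A lands on the letter D.
A perfect fifth spans 7 semitones, so Ab moves to pitch class 1. On the letter D that is Db.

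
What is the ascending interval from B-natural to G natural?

Counting letters B–C–D–E–F–G gives a sixth.
B→G = 8 semitones, 1 narrower than the major sixth (9), so minor.

minor sixth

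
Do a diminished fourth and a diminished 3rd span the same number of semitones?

A diminished fourth spans 4 semitones; a diminished third spans 2.
The spans differ, so they are not enharmonic equivalents.

No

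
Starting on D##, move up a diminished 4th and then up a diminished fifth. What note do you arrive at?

D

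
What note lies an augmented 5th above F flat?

A fifth above F lands on the letter C.
An augmented fifth spans 8 semitones, so Fb moves to pitch class 0. On the letter C that is C.

C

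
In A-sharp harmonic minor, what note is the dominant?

Degree 5 takes the letter 4 steps above A, which is E.
In harmonic minor, degree 5 sits 7 semitones above the tonic. A# + 7 semitones is pitch class 5, spelled on E as E#.

E#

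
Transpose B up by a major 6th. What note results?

G#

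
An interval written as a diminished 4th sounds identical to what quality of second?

doubly augmented

A diminished fourth spans 4 semitones.
A second spanning 4 semitones is doubly augmented (the major second is 2).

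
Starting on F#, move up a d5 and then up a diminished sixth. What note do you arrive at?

Abb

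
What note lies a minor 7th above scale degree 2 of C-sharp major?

C#

Scale degree 2 of C# major is D#.
A minor seventh (10 semitones) above D# lands on the letter C, giving C#.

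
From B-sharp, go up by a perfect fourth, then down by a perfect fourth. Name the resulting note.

B#

A perfect fourth up from B# is E# (letter E, 5 semitones up).
A perfect fourth down from E# is B# (letter B, 5 semitones down).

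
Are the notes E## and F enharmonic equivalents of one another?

No

E## is pitch class 6; F is pitch class 5.
The pitch classes differ (6 vs. 5), so they are not enharmonic equivalents.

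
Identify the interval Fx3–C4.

doubly diminished fifth

The letter names run F→C, a span of 4 letter steps, so the interval is some kind of fifth.
F## to C is 5 semitones. A perfect fifth is 7, so 5 makes it doubly diminished.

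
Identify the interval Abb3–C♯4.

doubly augmented third

The letter names run A→C, a span of 2 letter steps, so the interval is some kind of third.
Abb to C# is 6 semitones. A major third is 4, so 6 makes it doubly augmented.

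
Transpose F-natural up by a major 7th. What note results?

A seventh above F lands on the letter E.
A major seventh spans 11 semitones, so F moves to pitch class 4. On the letter E that is E.

E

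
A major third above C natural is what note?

A third above C lands on the letter E.
A major third spans 4 semitones, so C moves to pitch class 4. On the letter E that is E.

E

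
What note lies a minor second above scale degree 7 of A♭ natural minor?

Abb

Scale degree 7 of Ab natural minor is Gb.
A minor second (1 semitone) above Gb lands on the letter A, giving Abb.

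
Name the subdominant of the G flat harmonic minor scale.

Degree 4 takes the letter 3 steps above G, which is C.
In harmonic minor, degree 4 sits 5 semitones above the tonic. Gb + 5 semitones is pitch class 11, spelled on C as Cb.

Cb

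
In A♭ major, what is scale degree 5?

Eb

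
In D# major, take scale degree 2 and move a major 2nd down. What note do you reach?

D#

Scale degree 2 of D# major is E#.
A major second (2 semitones) below E# lands on the letter D, giving D#.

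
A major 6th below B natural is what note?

D

A sixth below B lands on the letter D.
A major sixth spans 9 semitones, so B moves to pitch class 2. On the letter D that is D.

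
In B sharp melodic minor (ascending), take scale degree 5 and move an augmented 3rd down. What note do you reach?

D

Scale degree 5 of B# melodic minor (ascending) is F##.
An augmented third (5 semitones) below F## lands on the letter D, giving D.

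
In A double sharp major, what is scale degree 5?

Degree 5 takes the letter 4 steps above A, which is E.
In major, degree 5 sits 7 semitones above the tonic. A## + 7 semitones is pitch class 6, spelled on E as E##.

E##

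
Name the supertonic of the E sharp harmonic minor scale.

Degree 2 takes the letter 1 step above E, which is F.
In harmonic minor, degree 2 sits 2 semitones above the tonic. E# + 2 semitones is pitch class 7, spelled on F as F##.

F##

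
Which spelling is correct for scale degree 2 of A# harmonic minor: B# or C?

B#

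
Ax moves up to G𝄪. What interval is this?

minor seventh

Counting letters A–B–C–D–E–F–G gives a seventh.
A##→G## = 10 semitones, 1 narrower than the major seventh (11), so minor.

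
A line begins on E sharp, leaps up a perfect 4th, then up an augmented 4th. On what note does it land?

A perfect fourth up from E# is A# (letter A, 5 semitones up).
An augmented fourth up from A# is D## (letter D, 6 semitones up).

D##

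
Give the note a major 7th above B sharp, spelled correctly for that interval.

A##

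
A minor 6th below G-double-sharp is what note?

B##

A sixth below G lands on the letter B.
A minor sixth spans 8 semitones, so G## moves to pitch class 1. On the letter B that is B##.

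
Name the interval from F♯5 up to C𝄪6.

augmented fifth

Counting letters F–G–A–B–C gives a fifth.
F#→C## = 8 semitones, 1 wider than the perfect fifth (7), so augmented.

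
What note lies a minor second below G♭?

A second below G lands on the letter F.
A minor second spans 1 semitone, so Gb moves to pitch class 5. On the letter F that is F.

F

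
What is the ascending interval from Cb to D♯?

The letter names run C→D, a span of 1 letter step, so the interval is some kind of second.
Cb to D# is 4 semitones. A major second is 2, so 4 makes it doubly augmented.

doubly augmented second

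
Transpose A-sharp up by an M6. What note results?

A sixth above A lands on the letter F.
A major sixth spans 9 semitones, so A# moves to pitch class 7. On the letter F that is F##.

F##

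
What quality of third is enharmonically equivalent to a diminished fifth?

doubly augmented

A diminished fifth spans 6 semitones.
A third spanning 6 semitones is doubly augmented (the major third is 4).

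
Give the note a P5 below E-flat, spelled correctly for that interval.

Ab

E down a perfect fifth is A, so the target letter is A.
From Eb, a perfect fifth is 7 semitones down: Ab.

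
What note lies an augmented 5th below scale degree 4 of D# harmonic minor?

C

Scale degree 4 of D# harmonic minor is G#.
An augmented fifth (8 semitones) below G# lands on the letter C, giving C.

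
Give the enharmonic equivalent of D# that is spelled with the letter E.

Plain E sits 1 semitone above D#, so on the letter E the same pitch needs a flat: Eb.

Eb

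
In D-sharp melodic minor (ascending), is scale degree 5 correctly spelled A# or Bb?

Each scale degree takes a distinct letter name. Degree 5 of a scale on D must use the letter A.
A# and Bb are enharmonically the same pitch, but only A# uses the letter A, so it is the correct spelling here.

A#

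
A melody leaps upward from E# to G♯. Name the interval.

The letter names run E→G, a span of 2 letter steps, so the interval is some kind of third.
E# to G# is 3 semitones. A major third is 4, so 3 makes it minor.

minor third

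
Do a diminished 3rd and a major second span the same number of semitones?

A diminished third spans 2 semitones; a major second spans 2.
They are enharmonically equivalent.

Yes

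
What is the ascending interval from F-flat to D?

augmented sixth

The letter names run F→D, a span of 5 letter steps, so the interval is some kind of sixth.
Fb to D is 10 semitones. A major sixth is 9, so 10 makes it augmented.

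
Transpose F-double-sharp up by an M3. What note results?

A third above F lands on the letter A.
A major third spans 4 semitones, so F## moves to pitch class 11. On the letter A that is A##.

A##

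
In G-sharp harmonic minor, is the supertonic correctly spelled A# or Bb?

Each scale degree takes a distinct letter name. Degree 2 of a scale on G must use the letter A.
A# and Bb are enharmonically the same pitch, but only A# uses the letter A, so it is the correct spelling here.

A#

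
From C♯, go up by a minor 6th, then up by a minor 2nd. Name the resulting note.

Bb

A minor sixth up from C# is A (letter A, 8 semitones up).
A minor second up from A is Bb (letter B, 1 semitone up).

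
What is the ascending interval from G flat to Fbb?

diminished seventh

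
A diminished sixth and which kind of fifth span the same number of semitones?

perfect

A diminished sixth spans 7 semitones.
A fifth spanning 7 semitones is perfect (the perfect fifth is 7).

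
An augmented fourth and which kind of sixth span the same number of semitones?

doubly diminished

An augmented fourth spans 6 semitones.
A sixth spanning 6 semitones is doubly diminished (the major sixth is 9).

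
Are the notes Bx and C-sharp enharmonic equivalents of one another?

B## = pitch class 1 and C# = pitch class 1 — the same pitch class, so they are enharmonic equivalents.

Yes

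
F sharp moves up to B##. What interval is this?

doubly augmented fourth

Counting letters F–G–A–B gives a fourth.
F#→B## = 7 semitones, 2 wider than the perfect fourth (5), so doubly augmented.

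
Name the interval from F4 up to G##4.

doubly augmented second

The letter names run F→G, a span of 1 letter step, so the interval is some kind of second.
F to G## is 4 semitones. A major second is 2, so 4 makes it doubly augmented.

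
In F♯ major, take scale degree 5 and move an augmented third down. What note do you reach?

Scale degree 5 of F# major is C#.
An augmented third (5 semitones) below C# lands on the letter A, giving Ab.

Ab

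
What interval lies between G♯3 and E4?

The letter names run G→E, a span of 5 letter steps, so the interval is some kind of sixth.
G# to E is 8 semitones. A major sixth is 9, so 8 makes it minor.

minor sixth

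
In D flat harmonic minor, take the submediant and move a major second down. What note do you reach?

The submediant of Db harmonic minor is Bbb.
A major second (2 semitones) below Bbb lands on the letter A, giving Abb.

Abb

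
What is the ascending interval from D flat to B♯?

Counting letters D–E–F–G–A–B gives a sixth.
Db→B# = 11 semitones, 2 wider than the major sixth (9), so doubly augmented.

doubly augmented sixth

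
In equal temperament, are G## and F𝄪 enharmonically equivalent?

Two spellings are enharmonically equivalent only if they share a pitch class.
Here G## → 9, F## → 7; 7 ≠ 9, so they are not.

No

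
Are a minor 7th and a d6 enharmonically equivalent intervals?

A minor seventh spans 10 semitones; a diminished sixth spans 7.
The spans differ, so they are not enharmonic equivalents.

No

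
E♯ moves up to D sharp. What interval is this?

Counting letters E–F–G–A–B–C–D gives a seventh.
E#→D# = 10 semitones, 1 narrower than the major seventh (11), so minor.

minor seventh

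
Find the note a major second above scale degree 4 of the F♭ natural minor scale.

Cb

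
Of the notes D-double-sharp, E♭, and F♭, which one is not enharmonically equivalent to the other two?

Eb

In 12-tone equal temperament, enharmonic equivalents share a pitch class. D## is pitch class 4; Eb is pitch class 3; Fb is pitch class 4.
D## and Fb share pitch class 4, while Eb is pitch class 3.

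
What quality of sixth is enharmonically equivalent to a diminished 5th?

A diminished fifth spans 6 semitones.
A sixth spanning 6 semitones is doubly diminished (the major sixth is 9).

doubly diminished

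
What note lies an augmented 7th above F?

F up a major seventh is E, so the target letter is E.
From F, an augmented seventh is 12 semitones up: E#.

E#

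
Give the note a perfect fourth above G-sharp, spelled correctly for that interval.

G up a perfect fourth is C, so the target letter is C.
From G#, a perfect fourth is 5 semitones up: C#.

C#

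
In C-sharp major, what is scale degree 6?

Degree 6 takes the letter 5 steps above C, which is A.
In major, degree 6 sits 9 semitones above the tonic. C# + 9 semitones is pitch class 10, spelled on A as A#.

A#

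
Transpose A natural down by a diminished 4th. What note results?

E#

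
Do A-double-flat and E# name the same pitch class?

Two spellings are enharmonically equivalent only if they share a pitch class.
Here Abb → 7, E# → 5; 5 ≠ 7, so they are not.

No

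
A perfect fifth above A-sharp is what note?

E#

A up a perfect fifth is E, so the target letter is E.
From A#, a perfect fifth is 7 semitones up: E#.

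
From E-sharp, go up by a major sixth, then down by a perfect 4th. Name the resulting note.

G##

A major sixth up from E# is C## (letter C, 9 semitones up).
A perfect fourth down from C## is G## (letter G, 5 semitones down).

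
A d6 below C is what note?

E#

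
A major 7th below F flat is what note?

Gbb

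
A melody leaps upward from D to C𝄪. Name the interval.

augmented seventh

Counting letters D–E–F–G–A–B–C gives a seventh.
D→C## = 12 semitones, 1 wider than the major seventh (11), so augmented.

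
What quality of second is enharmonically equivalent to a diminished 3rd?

A diminished third spans 2 semitones.
A second spanning 2 semitones is major (the major second is 2).

major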